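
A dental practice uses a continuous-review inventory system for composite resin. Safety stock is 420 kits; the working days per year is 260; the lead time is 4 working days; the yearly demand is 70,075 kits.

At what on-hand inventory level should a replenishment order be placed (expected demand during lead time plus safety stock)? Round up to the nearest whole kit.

1,499 kits

Daily demand d = 70,075 / 260 = 269.519 kits/day
Demand during lead time = 269.519 × 4 = 1,078.08
Reorder point = 1,078.08 + 420 = 1,498.08 → round up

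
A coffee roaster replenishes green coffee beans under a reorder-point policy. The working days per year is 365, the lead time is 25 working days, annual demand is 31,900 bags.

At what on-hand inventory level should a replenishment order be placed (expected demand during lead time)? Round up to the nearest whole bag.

Daily demand d = 31,900 / 365 = 87.397 bags/day
Demand during lead time = 87.397 × 25 = 2,184.93
Reorder point = 2,184.93 → round up

2,185 bags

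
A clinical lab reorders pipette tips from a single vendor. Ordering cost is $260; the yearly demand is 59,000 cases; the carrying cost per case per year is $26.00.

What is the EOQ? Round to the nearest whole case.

1,086 cases

EOQ = √(2DS/H) = √(2 × 59,000 × 260 / 26)
    = √(1,180,000.00) ≈ 1,086.28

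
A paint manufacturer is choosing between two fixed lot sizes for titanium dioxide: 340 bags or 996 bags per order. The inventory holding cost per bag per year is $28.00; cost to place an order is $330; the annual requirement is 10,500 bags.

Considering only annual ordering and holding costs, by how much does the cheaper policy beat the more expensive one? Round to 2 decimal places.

$2,471.74

For each Q, cost = (D/Q)·S + (Q/2)·H.
TC(340) = (10,500/340)×330 + (340/2)×28 = $14,951.18
TC(996) = (10,500/996)×330 + (996/2)×28 = $17,422.92
Cheaper: Q = 340.  Difference = $2,471.74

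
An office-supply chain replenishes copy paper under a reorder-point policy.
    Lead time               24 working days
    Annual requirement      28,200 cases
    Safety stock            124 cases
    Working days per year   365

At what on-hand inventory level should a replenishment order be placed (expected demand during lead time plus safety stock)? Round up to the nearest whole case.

1,979 cases

Daily demand d = 28,200 / 365 = 77.260 cases/day
Demand during lead time = 77.260 × 24 = 1,854.25
Reorder point = 1,854.25 + 124 = 1,978.25 → round up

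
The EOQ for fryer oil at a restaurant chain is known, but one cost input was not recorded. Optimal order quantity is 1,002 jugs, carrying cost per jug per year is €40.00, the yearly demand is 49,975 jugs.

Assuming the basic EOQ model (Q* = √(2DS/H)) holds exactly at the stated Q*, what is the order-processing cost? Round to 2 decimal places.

Since Q* = (2DS/H)^½, squaring gives Q*²·H = 2DS.
S = Q²H / (2D) = 1,002² × 40 / (2 × 49,975) = 401.8025

€401.80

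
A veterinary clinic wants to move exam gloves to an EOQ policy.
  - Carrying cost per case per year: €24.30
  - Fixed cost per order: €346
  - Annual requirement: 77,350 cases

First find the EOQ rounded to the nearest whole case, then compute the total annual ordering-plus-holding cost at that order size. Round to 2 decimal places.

€36,065.03

Optimal lot size Q* = (2 × 77,350 × €346 / €24.3)^½ ≈ 1,484.16 → Q = 1,484 cases
Orders/yr = 77,350/1,484 = 52.123; ordering cost = 52.123 × €346 = €18,034.43
Average inventory = 1,484/2 = 742; holding cost = 742 × €24.3 = €18,030.60
Total = €18,034.43 + €18,030.60 = €36,065.03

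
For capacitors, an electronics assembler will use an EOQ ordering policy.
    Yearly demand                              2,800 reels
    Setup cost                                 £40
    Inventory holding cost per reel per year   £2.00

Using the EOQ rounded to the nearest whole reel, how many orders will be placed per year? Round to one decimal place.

8.4 orders per year

EOQ = √(2DS/H) = √(2 × 2,800 × 40 / 2)
    = √(112,000.00) ≈ 334.66 → Q = 335
N = D/Q = 2,800/335 ≈ 8.358 orders/yr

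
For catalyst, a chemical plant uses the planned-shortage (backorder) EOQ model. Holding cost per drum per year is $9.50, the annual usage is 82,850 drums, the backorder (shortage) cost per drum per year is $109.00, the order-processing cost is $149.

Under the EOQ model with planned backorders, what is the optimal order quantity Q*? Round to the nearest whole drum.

1,681 drums

Q* = √(2DS/H) · √((H + b)/b)
   = √(2 × 82,850 × 149 / 9.5) · √((9.5 + 109) / 109)
   = 1,612.102 × 1.0427 ≈ 1,680.89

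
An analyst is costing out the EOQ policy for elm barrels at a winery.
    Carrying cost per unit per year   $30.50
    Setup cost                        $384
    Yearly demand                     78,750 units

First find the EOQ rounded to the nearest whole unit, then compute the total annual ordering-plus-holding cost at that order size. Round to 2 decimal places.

$42,949.27

2DS/H = 2·78,750·384/30.5 = 1,982,950.82
EOQ = √1,982,950.82 ≈ 1,408.17 → Q = 1,408 units
Ordering: D/Q × S = 78,750/1,408 × $384 = $21,477.27
Holding:  Q/2 × H = 1,408/2 × $30.5 = $21,472.00
Total = $21,477.27 + $21,472.00 = $42,949.27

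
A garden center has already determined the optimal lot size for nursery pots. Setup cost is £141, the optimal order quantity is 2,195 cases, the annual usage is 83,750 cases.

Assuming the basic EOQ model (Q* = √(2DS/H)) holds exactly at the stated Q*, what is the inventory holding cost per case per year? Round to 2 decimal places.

£4.90

From Q* = √(2DS/H) ⇒ Q*² = 2DS/H.
H = 2DS / Q² = 2 × 83,750 × 141 / 2,195² = 4.9019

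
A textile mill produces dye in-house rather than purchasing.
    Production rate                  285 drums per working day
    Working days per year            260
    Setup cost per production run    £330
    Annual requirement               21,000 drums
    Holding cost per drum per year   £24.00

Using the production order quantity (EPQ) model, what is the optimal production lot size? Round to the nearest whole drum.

898 drums

Daily demand d = 21,000/260 = 80.769; p = 285; 1 − d/p = 0.71660
EPQ = √(2DS / (H(1 − d/p)))
    = √(2 × 21,000 × 330 / (24 × 0.71660)) ≈ 897.71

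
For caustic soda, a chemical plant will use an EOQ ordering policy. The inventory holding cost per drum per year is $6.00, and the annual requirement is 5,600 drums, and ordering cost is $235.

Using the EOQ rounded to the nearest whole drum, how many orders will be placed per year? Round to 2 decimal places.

Optimal lot size Q* = (2 × 5,600 × $235 / $6)^½ ≈ 662.32 → Q = 662
Orders per year = D/Q = 5,600 / 662 = 8.459

8.46 orders per year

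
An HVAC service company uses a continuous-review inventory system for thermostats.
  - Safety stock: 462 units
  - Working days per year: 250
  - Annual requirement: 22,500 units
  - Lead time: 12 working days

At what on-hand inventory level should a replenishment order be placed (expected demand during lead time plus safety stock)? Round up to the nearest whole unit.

Daily demand d = 22,500 / 250 = 90.000 units/day
Demand during lead time = 90.000 × 12 = 1,080.00
Reorder point = 1,080.00 + 462 = 1,542.00 → round up

1,542 units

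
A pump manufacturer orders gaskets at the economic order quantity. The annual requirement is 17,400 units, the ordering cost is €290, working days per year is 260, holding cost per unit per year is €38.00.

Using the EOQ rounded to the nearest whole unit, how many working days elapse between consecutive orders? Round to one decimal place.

Q* = √(2·D·S / H) = √(2·17,400·290 / 38) = √265,578.9 ≈ 515.34 → Q = 515 units
Days between orders = 260 / (D/Q) = 260 / 33.786 ≈ 7.695

7.7 days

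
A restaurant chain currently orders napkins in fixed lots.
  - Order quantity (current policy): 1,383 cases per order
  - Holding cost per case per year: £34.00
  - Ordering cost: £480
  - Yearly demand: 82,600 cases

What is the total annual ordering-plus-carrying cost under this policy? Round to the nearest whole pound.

£52,179

Annual ordering cost = (D/Q)·S = (82,600/1,383) × 480 = £28,668.11
Annual holding cost  = (Q/2)·H = (1,383/2) × 34 = £23,511.00
Total = £28,668.11 + £23,511.00 = £52,179.11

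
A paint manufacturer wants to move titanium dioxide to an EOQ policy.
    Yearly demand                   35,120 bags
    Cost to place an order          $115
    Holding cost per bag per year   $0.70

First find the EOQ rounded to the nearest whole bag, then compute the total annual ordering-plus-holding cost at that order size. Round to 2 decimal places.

$2,377.88

EOQ = √(2DS/H) = √(2 × 35,120 × 115 / 0.7)
    = √(11,539,428.57) ≈ 3,396.97 → Q = 3,397 bags
Orders/yr = 35,120/3,397 = 10.339; ordering cost = 10.339 × $115 = $1,188.93
Average inventory = 3,397/2 = 1698.5; holding cost = 1698.5 × $0.7 = $1,188.95
Total = $1,188.93 + $1,188.95 = $2,377.88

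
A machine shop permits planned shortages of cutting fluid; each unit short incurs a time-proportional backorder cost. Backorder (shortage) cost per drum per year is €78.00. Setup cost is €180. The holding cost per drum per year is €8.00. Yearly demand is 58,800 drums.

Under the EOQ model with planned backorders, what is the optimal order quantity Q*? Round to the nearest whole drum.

Q* = √(2DS/H) · √((H + b)/b)
   = √(2 × 58,800 × 180 / 8) · √((8 + 78) / 78)
   = 1,626.653 × 1.0500 ≈ 1,708.04

1,708 drums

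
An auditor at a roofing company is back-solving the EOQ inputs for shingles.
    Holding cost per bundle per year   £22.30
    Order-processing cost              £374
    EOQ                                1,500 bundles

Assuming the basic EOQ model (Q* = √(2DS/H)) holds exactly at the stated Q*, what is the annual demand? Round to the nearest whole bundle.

Since Q* = (2DS/H)^½, squaring gives Q*²·H = 2DS.
D = Q²H / (2S) = 1,500² × 22.3 / (2 × 374) = 67,078.88

67,079 bundles per year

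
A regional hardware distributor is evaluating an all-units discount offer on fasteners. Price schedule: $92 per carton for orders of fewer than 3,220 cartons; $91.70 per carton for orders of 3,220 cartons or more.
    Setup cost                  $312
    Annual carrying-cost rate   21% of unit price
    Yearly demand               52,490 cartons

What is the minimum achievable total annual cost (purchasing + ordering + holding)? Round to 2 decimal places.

H₁ = 21%×$92 = $19.3200;  H₂ = 21%×$91.70 = $19.2570
EOQ₁ = √(2×52,490×312/19.3200) = 1,302.05  (< 3,220, feasible at tier 1)
EOQ₂ = √(2×52,490×312/19.2570) = 1,304.18  (< 3,220 → use Q = 3,220 at tier-2 price)
TC(tier 1 (EOQ₁), Q≈1,302.0) = $4,854,235.57
TC(tier 2, Q≈3,220.0) = $4,849,422.76
Minimum at tier 2: $4,849,422.76

$4,849,422.76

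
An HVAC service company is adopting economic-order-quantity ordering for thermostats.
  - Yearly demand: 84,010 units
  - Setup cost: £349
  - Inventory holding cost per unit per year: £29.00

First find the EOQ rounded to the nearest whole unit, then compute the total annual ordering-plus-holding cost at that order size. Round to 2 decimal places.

£41,237.49

Optimal lot size Q* = (2 × 84,010 × £349 / £29)^½ ≈ 1,421.98 → Q = 1,422 units
Annual ordering cost = (D/Q)·S = (84,010/1,422) × 349 = £20,618.49
Annual holding cost  = (Q/2)·H = (1,422/2) × 29 = £20,619.00
Total = £20,618.49 + £20,619.00 = £41,237.49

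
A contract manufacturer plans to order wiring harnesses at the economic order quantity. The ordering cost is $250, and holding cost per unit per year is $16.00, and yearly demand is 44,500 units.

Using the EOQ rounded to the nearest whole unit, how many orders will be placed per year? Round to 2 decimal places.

Q* = √(2·D·S / H) = √(2·44,500·250 / 16) = √1,390,625.0 ≈ 1,179.25 → Q = 1,179
Orders per year = D/Q = 44,500 / 1,179 = 37.744

37.74 orders per year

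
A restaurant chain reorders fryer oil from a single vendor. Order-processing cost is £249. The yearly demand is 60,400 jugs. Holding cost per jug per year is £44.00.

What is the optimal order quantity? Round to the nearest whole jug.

827 jugs

2DS/H = 2·60,400·249/44 = 683,618.18
EOQ = √683,618.18 ≈ 826.81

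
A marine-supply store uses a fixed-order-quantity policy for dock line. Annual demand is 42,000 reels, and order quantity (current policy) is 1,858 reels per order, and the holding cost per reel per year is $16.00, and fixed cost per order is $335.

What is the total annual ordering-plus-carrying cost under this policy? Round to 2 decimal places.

Annual ordering cost = (D/Q)·S = (42,000/1,858) × 335 = $7,572.66
Annual holding cost  = (Q/2)·H = (1,858/2) × 16 = $14,864.00
Total = $7,572.66 + $14,864.00 = $22,436.66

$22,436.66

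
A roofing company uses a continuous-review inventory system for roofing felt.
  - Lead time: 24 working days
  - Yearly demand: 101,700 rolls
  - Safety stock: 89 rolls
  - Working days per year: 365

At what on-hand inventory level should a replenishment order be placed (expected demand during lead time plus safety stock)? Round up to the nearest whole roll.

Daily demand d = 101,700 / 365 = 278.630 rolls/day
Demand during lead time = 278.630 × 24 = 6,687.12
Reorder point = 6,687.12 + 89 = 6,776.12 → round up

6,777 rolls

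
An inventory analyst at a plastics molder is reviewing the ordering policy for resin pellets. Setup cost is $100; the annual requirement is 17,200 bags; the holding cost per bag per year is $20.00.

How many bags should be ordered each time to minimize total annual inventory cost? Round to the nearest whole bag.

2DS/H = 2·17,200·100/20 = 172,000.00
EOQ = √172,000.00 ≈ 414.73

415 bags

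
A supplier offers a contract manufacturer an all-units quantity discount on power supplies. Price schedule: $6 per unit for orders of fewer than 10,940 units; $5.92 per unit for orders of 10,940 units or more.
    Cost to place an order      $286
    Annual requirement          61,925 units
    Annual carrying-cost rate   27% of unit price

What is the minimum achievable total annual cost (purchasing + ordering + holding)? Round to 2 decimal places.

H₁ = 27%×$6 = $1.6200;  H₂ = 27%×$5.92 = $1.5984
EOQ₁ = √(2×61,925×286/1.6200) = 4,675.99  (< 10,940, feasible at tier 1)
EOQ₂ = √(2×61,925×286/1.5984) = 4,707.48  (< 10,940 → use Q = 10,940 at tier-2 price)
TC(tier 1 (EOQ₁), Q≈4,676.0) = $379,125.10
TC(tier 2, Q≈10,940.0) = $376,958.13
Minimum at tier 2: $376,958.13

$376,958.13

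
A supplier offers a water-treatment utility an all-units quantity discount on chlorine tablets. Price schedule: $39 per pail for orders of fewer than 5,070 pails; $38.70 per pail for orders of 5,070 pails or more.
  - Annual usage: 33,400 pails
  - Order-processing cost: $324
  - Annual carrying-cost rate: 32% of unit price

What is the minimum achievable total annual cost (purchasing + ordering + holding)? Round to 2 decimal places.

H₁ = 32%×$39 = $12.4800;  H₂ = 32%×$38.70 = $12.3840
EOQ₁ = √(2×33,400×324/12.4800) = 1,316.90  (< 5,070, feasible at tier 1)
EOQ₂ = √(2×33,400×324/12.3840) = 1,322.00  (< 5,070 → use Q = 5,070 at tier-2 price)
TC(tier 1 (EOQ₁), Q≈1,316.9) = $1,319,034.94
TC(tier 2, Q≈5,070.0) = $1,326,107.88
Minimum at tier 1 (EOQ₁): $1,319,034.94

$1,319,034.94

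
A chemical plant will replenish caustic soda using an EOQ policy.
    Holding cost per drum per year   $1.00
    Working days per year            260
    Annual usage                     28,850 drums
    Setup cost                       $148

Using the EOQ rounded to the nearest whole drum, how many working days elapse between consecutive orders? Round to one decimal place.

Optimal lot size Q* = (2 × 28,850 × $148 / $1)^½ ≈ 2,922.26 → Q = 2,922 drums
T = Q/D × 260 days = 2,922/28,850 × 260 = 26.333 days

26.3 days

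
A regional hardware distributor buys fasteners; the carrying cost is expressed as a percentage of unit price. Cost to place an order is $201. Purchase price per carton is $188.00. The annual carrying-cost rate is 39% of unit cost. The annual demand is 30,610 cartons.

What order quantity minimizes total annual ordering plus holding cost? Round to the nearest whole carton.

Carrying cost H = $188 × 39% = $73.3200/carton/yr
Optimal lot size Q* = (2 × 30,610 × $201 / $73.32)^½ ≈ 409.67

410 cartons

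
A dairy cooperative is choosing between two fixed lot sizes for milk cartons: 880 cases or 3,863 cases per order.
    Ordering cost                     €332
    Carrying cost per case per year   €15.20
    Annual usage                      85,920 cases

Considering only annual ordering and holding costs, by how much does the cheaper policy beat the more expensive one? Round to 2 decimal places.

€2,360.20

TC(Q) = (D/Q)S + (Q/2)H
TC(880) = (85,920/880)×332 + (880/2)×15.2 = €39,103.27
TC(3,863) = (85,920/3,863)×332 + (3,863/2)×15.2 = €36,743.07
Cheaper: Q = 3,863.  Difference = €2,360.20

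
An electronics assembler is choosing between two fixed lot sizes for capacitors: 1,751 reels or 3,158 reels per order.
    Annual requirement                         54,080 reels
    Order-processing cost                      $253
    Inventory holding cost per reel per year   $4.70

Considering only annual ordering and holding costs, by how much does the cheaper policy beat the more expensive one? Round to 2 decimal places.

For each Q, cost = (D/Q)·S + (Q/2)·H.
TC(1,751) = (54,080/1,751)×253 + (1,751/2)×4.7 = $11,928.81
TC(3,158) = (54,080/3,158)×253 + (3,158/2)×4.7 = $11,753.86
|ΔTC| = |$11,928.81 − $11,753.86| = $174.94

$174.94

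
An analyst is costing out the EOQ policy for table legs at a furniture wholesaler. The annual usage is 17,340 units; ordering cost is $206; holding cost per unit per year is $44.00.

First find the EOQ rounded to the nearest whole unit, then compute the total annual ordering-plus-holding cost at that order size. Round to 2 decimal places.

EOQ = √(2DS/H) = √(2 × 17,340 × 206 / 44)
    = √(162,365.45) ≈ 402.95 → Q = 403 units
Ordering: D/Q × S = 17,340/403 × $206 = $8,863.62
Holding:  Q/2 × H = 403/2 × $44 = $8,866.00
Total = $8,863.62 + $8,866.00 = $17,729.62

$17,729.62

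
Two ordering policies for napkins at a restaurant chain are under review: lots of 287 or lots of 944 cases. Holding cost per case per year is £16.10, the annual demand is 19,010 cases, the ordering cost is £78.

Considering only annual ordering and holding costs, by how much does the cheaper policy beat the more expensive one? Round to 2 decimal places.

For each Q, cost = (D/Q)·S + (Q/2)·H.
TC(287) = (19,010/287)×78 + (287/2)×16.1 = £7,476.83
TC(944) = (19,010/944)×78 + (944/2)×16.1 = £9,169.94
|ΔTC| = |£7,476.83 − £9,169.94| = £1,693.11

£1,693.11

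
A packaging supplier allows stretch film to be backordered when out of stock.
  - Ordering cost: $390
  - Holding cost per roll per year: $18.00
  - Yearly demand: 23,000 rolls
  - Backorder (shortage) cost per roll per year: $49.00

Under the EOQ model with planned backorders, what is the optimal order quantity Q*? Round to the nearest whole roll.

Q* = √(2DS/H) · √((H + b)/b)
   = √(2 × 23,000 × 390 / 18) · √((18 + 49) / 49)
   = 998.332 × 1.1693 ≈ 1,167.39

1,167 rolls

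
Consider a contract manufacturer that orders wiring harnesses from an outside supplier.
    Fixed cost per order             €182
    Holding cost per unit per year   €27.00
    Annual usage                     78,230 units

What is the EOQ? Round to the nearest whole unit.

1,027 units

EOQ = √(2DS/H) = √(2 × 78,230 × 182 / 27)
    = √(1,054,656.30) ≈ 1,026.96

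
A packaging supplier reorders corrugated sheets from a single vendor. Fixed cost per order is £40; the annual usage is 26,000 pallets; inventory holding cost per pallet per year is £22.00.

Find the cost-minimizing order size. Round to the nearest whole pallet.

307 pallets

2DS/H = 2·26,000·40/22 = 94,545.45
EOQ = √94,545.45 ≈ 307.48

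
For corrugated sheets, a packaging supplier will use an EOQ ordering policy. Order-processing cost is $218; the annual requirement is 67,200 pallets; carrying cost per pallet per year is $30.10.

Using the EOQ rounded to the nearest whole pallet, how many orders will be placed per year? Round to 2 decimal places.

2DS/H = 2·67,200·218/30.1 = 973,395.35
EOQ = √973,395.35 ≈ 986.61 → Q = 987
Orders per year = D/Q = 67,200 / 987 = 68.085

68.09 orders per year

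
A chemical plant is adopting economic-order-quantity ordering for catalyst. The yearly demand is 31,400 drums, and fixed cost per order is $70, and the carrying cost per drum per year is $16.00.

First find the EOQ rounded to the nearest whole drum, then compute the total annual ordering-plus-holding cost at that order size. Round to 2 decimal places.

$8,386.66

2DS/H = 2·31,400·70/16 = 274,750.00
EOQ = √274,750.00 ≈ 524.17 → Q = 524 drums
Ordering: D/Q × S = 31,400/524 × $70 = $4,194.66
Holding:  Q/2 × H = 524/2 × $16 = $4,192.00
Total = $4,194.66 + $4,192.00 = $8,386.66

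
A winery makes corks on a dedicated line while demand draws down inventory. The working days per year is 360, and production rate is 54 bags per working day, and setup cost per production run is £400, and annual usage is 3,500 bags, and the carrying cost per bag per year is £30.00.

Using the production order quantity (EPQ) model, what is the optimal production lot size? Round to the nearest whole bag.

Daily demand d = 3,500/360 = 9.722; p = 54; 1 − d/p = 0.81996
EPQ = √(2DS / (H(1 − d/p)))
    = √(2 × 3,500 × 400 / (30 × 0.81996)) ≈ 337.38

337 bags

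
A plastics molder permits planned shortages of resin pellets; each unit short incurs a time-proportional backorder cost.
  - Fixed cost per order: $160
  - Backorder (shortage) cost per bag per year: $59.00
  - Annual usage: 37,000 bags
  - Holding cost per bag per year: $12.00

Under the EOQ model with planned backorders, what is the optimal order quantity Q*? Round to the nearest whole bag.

1,090 bags

Q* = √(2DS/H) · √((H + b)/b)
   = √(2 × 37,000 × 160 / 12) · √((12 + 59) / 59)
   = 993.311 × 1.0970 ≈ 1,089.65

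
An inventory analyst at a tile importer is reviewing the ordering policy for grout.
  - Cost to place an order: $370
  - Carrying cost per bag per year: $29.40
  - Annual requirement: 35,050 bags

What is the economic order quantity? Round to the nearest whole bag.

939 bags

Q* = √(2·D·S / H) = √(2·35,050·370 / 29.4) = √882,210.9 ≈ 939.26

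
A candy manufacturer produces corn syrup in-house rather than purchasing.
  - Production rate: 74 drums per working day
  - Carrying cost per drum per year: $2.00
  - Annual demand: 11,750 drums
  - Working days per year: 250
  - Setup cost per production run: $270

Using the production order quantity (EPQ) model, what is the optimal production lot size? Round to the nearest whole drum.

2,949 drums

d = 11,750/250 = 47.0000 drums/day;  effective holding cost H(1 − d/p) = 2·(1 − 47.0000/74) = 0.72973
Q* = √(2DS / H_eff) = √(2·11,750·270 / 0.72973) ≈ 2,948.73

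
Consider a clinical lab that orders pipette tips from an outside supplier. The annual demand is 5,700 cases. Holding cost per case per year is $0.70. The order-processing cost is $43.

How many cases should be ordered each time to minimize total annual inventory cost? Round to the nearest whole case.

837 cases

2DS/H = 2·5,700·43/0.7 = 700,285.71
EOQ = √700,285.71 ≈ 836.83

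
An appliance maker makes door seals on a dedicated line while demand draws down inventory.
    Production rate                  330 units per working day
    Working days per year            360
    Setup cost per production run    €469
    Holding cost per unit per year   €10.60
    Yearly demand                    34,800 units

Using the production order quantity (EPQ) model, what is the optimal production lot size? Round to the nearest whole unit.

2,087 units

Daily demand d = 34,800/360 = 96.667; p = 330; 1 − d/p = 0.70707
EPQ = √(2DS / (H(1 − d/p)))
    = √(2 × 34,800 × 469 / (10.6 × 0.70707)) ≈ 2,086.92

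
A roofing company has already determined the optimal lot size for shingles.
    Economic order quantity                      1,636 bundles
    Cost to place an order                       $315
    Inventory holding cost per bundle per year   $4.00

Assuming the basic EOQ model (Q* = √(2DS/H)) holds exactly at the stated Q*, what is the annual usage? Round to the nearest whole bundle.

16,994 bundles per year

From Q* = √(2DS/H) ⇒ Q*² = 2DS/H.
D = Q²H / (2S) = 1,636² × 4 / (2 × 315) = 16,993.63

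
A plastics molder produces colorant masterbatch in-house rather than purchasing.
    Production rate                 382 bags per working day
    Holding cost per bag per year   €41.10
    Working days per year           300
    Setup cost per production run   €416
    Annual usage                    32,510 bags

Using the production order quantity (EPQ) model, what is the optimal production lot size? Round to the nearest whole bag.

959 bags

Daily demand d = 32,510/300 = 108.367; p = 382; 1 − d/p = 0.71632
EPQ = √(2DS / (H(1 − d/p)))
    = √(2 × 32,510 × 416 / (41.1 × 0.71632)) ≈ 958.51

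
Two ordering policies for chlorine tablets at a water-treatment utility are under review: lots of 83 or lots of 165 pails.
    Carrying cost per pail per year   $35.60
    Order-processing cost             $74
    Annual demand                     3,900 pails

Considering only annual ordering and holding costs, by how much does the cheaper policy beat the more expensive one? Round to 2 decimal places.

$268.42

TC(Q) = (D/Q)S + (Q/2)H
TC(83) = (3,900/83)×74 + (83/2)×35.6 = $4,954.51
TC(165) = (3,900/165)×74 + (165/2)×35.6 = $4,686.09
|ΔTC| = |$4,954.51 − $4,686.09| = $268.42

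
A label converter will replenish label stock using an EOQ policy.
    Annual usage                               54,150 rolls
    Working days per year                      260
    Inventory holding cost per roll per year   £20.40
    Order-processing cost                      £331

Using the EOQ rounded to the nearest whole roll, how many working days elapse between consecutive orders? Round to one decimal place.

6.4 days

2DS/H = 2·54,150·331/20.4 = 1,757,220.59
EOQ = √1,757,220.59 ≈ 1,325.60 → Q = 1,326 rolls
Cycle time = (working days × Q)/D = (260 × 1,326) / 54,150 = 6.367 days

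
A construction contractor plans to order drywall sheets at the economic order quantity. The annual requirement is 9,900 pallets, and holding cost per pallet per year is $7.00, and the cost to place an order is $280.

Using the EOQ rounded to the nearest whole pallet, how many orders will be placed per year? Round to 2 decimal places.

11.12 orders per year

Optimal lot size Q* = (2 × 9,900 × $280 / $7)^½ ≈ 889.94 → Q = 890
N = D/Q = 9,900/890 ≈ 11.124 orders/yr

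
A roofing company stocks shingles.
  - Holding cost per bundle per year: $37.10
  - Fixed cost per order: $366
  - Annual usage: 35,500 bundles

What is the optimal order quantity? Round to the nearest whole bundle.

EOQ = √(2DS/H) = √(2 × 35,500 × 366 / 37.1)
    = √(700,431.27) ≈ 836.92

837 bundles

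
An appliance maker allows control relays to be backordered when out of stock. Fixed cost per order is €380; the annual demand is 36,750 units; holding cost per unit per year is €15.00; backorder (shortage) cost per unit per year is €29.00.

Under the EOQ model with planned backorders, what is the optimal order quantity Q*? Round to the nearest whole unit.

1,681 units

Q* = √(2DS/H) · √((H + b)/b)
   = √(2 × 36,750 × 380 / 15) · √((15 + 29) / 29)
   = 1,364.551 × 1.2318 ≈ 1,680.80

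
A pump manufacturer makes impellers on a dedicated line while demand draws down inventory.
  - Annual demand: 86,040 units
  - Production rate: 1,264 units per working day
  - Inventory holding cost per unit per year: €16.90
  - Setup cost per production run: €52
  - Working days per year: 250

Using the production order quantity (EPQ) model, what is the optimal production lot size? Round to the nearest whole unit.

853 units

Daily demand d = 86,040/250 = 344.160; p = 1264; 1 − d/p = 0.72772
EPQ = √(2DS / (H(1 − d/p)))
    = √(2 × 86,040 × 52 / (16.9 × 0.72772)) ≈ 852.98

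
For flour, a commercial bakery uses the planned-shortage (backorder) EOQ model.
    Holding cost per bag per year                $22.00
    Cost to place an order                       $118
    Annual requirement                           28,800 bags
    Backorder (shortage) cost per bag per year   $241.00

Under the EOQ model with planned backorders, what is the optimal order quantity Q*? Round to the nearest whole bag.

Basic EOQ = √(2·28,800·118/22) = 555.829
Backorder adjustment √((H+b)/b) = √((22+241)/241) = 1.0446
Q* = 555.829 × 1.0446 ≈ 580.64

581 bags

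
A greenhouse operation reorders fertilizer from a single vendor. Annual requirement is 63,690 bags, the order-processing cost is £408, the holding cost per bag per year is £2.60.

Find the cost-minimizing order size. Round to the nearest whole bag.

EOQ = √(2DS/H) = √(2 × 63,690 × 408 / 2.6)
    = √(19,988,861.54) ≈ 4,470.89

4,471 bags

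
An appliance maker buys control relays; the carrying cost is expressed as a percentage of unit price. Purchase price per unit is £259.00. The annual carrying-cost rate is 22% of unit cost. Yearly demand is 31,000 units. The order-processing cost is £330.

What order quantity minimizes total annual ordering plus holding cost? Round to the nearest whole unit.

599 units

H = i·C = 0.22 × £259 = £56.9800 per unit-year
Q* = √(2·D·S / H) = √(2·31,000·330 / 56.98) = √359,073.4 ≈ 599.23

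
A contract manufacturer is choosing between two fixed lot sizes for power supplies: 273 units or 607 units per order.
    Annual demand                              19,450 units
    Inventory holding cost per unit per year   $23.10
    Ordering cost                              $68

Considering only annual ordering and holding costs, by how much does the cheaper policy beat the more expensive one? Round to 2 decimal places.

Annual cost at Q: ordering D·S/Q plus holding Q·H/2.
TC(273) = (19,450/273)×68 + (273/2)×23.1 = $7,997.84
TC(607) = (19,450/607)×68 + (607/2)×23.1 = $9,189.76
Cheaper: Q = 273.  Difference = $1,191.92

$1,191.92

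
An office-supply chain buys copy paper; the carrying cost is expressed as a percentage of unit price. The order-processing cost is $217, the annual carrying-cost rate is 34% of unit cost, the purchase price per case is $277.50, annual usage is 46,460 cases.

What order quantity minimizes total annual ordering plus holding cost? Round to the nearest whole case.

H = i·C = 0.34 × $277.5 = $94.3500 per case-year
Q* = √(2·D·S / H) = √(2·46,460·217 / 94.35) = √213,711.1 ≈ 462.29

462 cases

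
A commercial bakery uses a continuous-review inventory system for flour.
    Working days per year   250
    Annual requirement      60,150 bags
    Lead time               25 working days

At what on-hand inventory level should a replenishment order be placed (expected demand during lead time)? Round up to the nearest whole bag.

Daily demand d = 60,150 / 250 = 240.600 bags/day
Demand during lead time = 240.600 × 25 = 6,015.00
Reorder point = 6,015.00 → round up

6,015 bags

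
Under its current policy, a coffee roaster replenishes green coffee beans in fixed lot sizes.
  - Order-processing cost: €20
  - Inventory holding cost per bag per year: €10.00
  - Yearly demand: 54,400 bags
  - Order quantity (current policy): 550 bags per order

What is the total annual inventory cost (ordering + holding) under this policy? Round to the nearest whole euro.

Annual ordering cost = (D/Q)·S = (54,400/550) × 20 = €1,978.18
Annual holding cost  = (Q/2)·H = (550/2) × 10 = €2,750.00
Total = €1,978.18 + €2,750.00 = €4,728.18

€4,728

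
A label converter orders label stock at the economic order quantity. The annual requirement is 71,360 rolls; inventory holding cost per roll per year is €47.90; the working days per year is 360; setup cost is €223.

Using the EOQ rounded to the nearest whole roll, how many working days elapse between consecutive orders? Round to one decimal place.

4.1 days

Optimal lot size Q* = (2 × 71,360 × €223 / €47.9)^½ ≈ 815.13 → Q = 815 rolls
Days between orders = 360 / (D/Q) = 360 / 87.558 ≈ 4.112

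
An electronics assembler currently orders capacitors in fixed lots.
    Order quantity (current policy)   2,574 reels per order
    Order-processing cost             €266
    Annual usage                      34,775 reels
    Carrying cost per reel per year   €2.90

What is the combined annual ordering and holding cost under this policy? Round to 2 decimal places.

Ordering: D/Q × S = 34,775/2,574 × €266 = €3,593.69
Holding:  Q/2 × H = 2,574/2 × €2.9 = €3,732.30
Total = €3,593.69 + €3,732.30 = €7,325.99

€7,325.99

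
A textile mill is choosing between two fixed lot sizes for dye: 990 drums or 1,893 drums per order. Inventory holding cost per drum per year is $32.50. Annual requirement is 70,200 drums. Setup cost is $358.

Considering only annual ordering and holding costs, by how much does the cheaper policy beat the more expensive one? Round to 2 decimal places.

$2,564.37

TC(Q) = (D/Q)S + (Q/2)H
TC(990) = (70,200/990)×358 + (990/2)×32.5 = $41,472.95
TC(1,893) = (70,200/1,893)×358 + (1,893/2)×32.5 = $44,037.32
Lots of 990 are cheaper by $2,564.37.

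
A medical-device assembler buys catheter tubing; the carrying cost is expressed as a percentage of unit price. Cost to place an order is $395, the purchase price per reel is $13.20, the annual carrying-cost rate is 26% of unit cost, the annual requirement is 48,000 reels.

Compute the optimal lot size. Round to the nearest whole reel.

Carrying cost H = $13.2 × 26% = $3.4320/reel/yr
Q* = √(2·D·S / H) = √(2·48,000·395 / 3.432) = √11,048,951.0 ≈ 3,324.00

3,324 reels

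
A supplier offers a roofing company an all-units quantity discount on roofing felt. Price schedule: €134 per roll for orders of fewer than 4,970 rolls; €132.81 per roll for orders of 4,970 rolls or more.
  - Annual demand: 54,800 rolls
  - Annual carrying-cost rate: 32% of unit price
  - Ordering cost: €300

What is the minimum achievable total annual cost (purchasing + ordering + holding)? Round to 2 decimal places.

€7,380,748.56

H₁ = 32%×€134 = €42.8800;  H₂ = 32%×€132.81 = €42.4992
EOQ₁ = √(2×54,800×300/42.8800) = 875.67  (< 4,970, feasible at tier 1)
EOQ₂ = √(2×54,800×300/42.4992) = 879.58  (< 4,970 → use Q = 4,970 at tier-2 price)
TC(tier 1 (EOQ₁), Q≈875.7) = €7,380,748.56
TC(tier 2, Q≈4,970.0) = €7,386,906.36
Minimum at tier 1 (EOQ₁): €7,380,748.56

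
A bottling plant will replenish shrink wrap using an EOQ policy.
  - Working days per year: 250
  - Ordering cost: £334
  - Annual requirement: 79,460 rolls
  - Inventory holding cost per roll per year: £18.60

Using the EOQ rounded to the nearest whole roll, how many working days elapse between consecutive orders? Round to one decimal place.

Optimal lot size Q* = (2 × 79,460 × £334 / £18.6)^½ ≈ 1,689.30 → Q = 1,689 rolls
Days between orders = 250 / (D/Q) = 250 / 47.046 ≈ 5.314

5.3 days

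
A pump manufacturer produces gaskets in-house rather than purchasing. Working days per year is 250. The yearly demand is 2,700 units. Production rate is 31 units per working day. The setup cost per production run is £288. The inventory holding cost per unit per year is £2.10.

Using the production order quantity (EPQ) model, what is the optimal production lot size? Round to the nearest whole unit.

Daily demand d = 2,700/250 = 10.800; p = 31; 1 − d/p = 0.65161
EPQ = √(2DS / (H(1 − d/p)))
    = √(2 × 2,700 × 288 / (2.1 × 0.65161)) ≈ 1,066.08

1,066 units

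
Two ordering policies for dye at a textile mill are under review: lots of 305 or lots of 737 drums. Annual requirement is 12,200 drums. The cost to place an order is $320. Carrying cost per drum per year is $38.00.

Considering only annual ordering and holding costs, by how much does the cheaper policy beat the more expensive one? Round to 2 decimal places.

$705.15

TC(Q) = (D/Q)S + (Q/2)H
TC(305) = (12,200/305)×320 + (305/2)×38 = $18,595.00
TC(737) = (12,200/737)×320 + (737/2)×38 = $19,300.15
Cheaper: Q = 305.  Difference = $705.15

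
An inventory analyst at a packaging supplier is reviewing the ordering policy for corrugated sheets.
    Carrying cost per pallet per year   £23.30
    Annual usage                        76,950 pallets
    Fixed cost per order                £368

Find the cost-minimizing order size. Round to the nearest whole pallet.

1,559 pallets

Q* = √(2·D·S / H) = √(2·76,950·368 / 23.3) = √2,430,695.3 ≈ 1,559.07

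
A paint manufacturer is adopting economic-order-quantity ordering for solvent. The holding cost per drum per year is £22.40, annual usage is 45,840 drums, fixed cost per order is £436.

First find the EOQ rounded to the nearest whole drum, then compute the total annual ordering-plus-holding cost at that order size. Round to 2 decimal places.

£29,922.96

Q* = √(2·D·S / H) = √(2·45,840·436 / 22.4) = √1,784,485.7 ≈ 1,335.85 → Q = 1,336 drums
Annual ordering cost = (D/Q)·S = (45,840/1,336) × 436 = £14,959.76
Annual holding cost  = (Q/2)·H = (1,336/2) × 22.4 = £14,963.20
Total = £14,959.76 + £14,963.20 = £29,922.96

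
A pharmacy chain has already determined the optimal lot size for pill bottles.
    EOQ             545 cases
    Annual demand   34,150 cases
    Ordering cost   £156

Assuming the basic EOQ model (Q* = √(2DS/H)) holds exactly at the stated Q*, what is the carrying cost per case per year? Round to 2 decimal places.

Since Q* = (2DS/H)^½, squaring gives Q*²·H = 2DS.
H = 2DS / Q² = 2 × 34,150 × 156 / 545² = 35.8717

£35.87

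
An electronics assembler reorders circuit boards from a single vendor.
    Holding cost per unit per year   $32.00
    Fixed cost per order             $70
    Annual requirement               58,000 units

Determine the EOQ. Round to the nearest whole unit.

Q* = √(2·D·S / H) = √(2·58,000·70 / 32) = √253,750.0 ≈ 503.74

504 units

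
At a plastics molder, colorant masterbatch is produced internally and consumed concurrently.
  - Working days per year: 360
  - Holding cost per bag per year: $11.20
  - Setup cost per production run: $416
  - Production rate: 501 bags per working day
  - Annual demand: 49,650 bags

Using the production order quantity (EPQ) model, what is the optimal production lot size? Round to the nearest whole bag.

Daily demand d = 49,650/360 = 137.917; p = 501; 1 − d/p = 0.72472
EPQ = √(2DS / (H(1 − d/p)))
    = √(2 × 49,650 × 416 / (11.2 × 0.72472)) ≈ 2,255.94

2,256 bags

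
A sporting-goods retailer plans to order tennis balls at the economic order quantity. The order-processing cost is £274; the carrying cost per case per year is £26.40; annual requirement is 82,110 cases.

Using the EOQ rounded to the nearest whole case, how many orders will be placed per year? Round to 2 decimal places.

62.87 orders per year

Optimal lot size Q* = (2 × 82,110 × £274 / £26.4)^½ ≈ 1,305.53 → Q = 1,306
Orders per year = D/Q = 82,110 / 1,306 = 62.871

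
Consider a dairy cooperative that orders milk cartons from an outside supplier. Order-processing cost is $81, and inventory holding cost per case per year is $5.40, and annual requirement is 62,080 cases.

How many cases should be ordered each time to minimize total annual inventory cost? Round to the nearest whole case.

1,365 cases

Q* = √(2·D·S / H) = √(2·62,080·81 / 5.4) = √1,862,400.0 ≈ 1,364.70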